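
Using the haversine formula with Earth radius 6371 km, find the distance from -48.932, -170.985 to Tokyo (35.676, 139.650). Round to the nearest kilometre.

10595 km

Δλ = 139.650 − -170.985 = 310.635°; wrapped into (−180°, 180°]: -49.365°.
Δφ = 35.676 − -48.932 = 84.608°.
a = sin²(Δφ/2) + cos φ₁ · cos φ₂ · sin²(Δλ/2) = 0.546076.
c = 2·atan2(√a, √(1−a)) = 1.66308 rad → d = 6371·c ≈ 10595.48 km.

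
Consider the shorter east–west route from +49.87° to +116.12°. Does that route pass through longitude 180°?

Signed shortest Δλ = ((116.12 − 49.87 + 180) mod 360) − 180 = 66.25°.
Going east by 66.25° from +49.87° reaches +116.12° without touching 180°.

No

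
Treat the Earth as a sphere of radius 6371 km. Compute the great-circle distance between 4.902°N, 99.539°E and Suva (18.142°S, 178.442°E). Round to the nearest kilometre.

Δλ = 178.442 − 99.539 = 78.903°.
Δφ = -18.142 − 4.902 = -23.044°.
a = sin²(Δφ/2) + cos φ₁ · cos φ₂ · sin²(Δλ/2) = 0.422187.
c = 2·atan2(√a, √(1−a)) = 1.41454 rad → d = 6371·c ≈ 9012.00 km.

9012 km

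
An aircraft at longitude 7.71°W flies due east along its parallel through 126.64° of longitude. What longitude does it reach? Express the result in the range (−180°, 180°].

118.93°E

Start at -7.71°; shift +126.64° → +118.93°.
+118.93° already lies in (−180°, 180°].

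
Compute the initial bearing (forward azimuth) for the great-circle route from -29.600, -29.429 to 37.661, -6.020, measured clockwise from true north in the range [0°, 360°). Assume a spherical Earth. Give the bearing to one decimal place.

19.5°

Δλ = -6.020 − -29.429 = 23.409°.
θ = atan2( sin Δλ · cos φ₂ , cos φ₁ · sin φ₂ − sin φ₁ · cos φ₂ · cos Δλ )
  = atan2(0.31451, 0.89009) = 19.461° → normalised to [0°, 360°): 19.461°.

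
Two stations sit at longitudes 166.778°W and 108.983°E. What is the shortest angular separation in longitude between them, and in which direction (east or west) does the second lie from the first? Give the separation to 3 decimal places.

84.239° west

Raw difference: 108.983 − -166.778 = 275.761°.
Normalise into (−180°, 180°]: 275.761° − 360° = -84.239°.
Negative ⇒ the second point lies to the west; separation 84.239°.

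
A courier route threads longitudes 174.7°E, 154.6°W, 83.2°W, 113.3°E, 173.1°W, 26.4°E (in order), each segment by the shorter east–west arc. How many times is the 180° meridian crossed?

4

Leg 1: +174.7° → -154.6°, shortest Δλ = 30.7° (east) — crosses 180°.
Leg 2: -154.6° → -83.2°, shortest Δλ = 71.4° (east) — does not cross 180°.
Leg 3: -83.2° → +113.3°, shortest Δλ = -163.5° (west) — crosses 180°.
Leg 4: +113.3° → -173.1°, shortest Δλ = 73.6° (east) — crosses 180°.
Leg 5: -173.1° → +26.4°, shortest Δλ = -160.5° (west) — crosses 180°.
Total crossings: 4.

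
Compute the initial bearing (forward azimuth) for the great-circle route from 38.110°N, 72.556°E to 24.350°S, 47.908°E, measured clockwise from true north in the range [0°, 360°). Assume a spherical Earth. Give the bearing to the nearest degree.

204°

Δλ = 47.908 − 72.556 = -24.648°.
θ = atan2( sin Δλ · cos φ₂ , cos φ₁ · sin φ₂ − sin φ₁ · cos φ₂ · cos Δλ )
  = atan2(-0.37994, -0.83546) = -155.545° → normalised to [0°, 360°): 204.455°.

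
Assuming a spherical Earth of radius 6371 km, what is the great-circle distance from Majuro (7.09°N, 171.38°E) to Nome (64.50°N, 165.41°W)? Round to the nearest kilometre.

Δλ = -165.41 − 171.38 = -336.79°; wrapped into (−180°, 180°]: 23.21°.
Δφ = 64.50 − 7.09 = 57.41°.
a = sin²(Δφ/2) + cos φ₁ · cos φ₂ · sin²(Δλ/2) = 0.247976.
c = 2·atan2(√a, √(1−a)) = 1.04252 rad → d = 6371·c ≈ 6641.88 km.

6642 km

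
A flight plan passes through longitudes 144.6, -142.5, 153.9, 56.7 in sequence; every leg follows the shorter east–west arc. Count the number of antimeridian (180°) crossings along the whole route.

2

Leg 1: +144.6° → -142.5°, shortest Δλ = 72.9° (east) — crosses 180°.
Leg 2: -142.5° → +153.9°, shortest Δλ = -63.6° (west) — crosses 180°.
Leg 3: +153.9° → +56.7°, shortest Δλ = -97.2° (west) — does not cross 180°.
Total crossings: 2.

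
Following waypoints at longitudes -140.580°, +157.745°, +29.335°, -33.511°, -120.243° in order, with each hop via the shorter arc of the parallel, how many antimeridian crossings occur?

1

Leg 1: -140.580° → +157.745°, shortest Δλ = -61.675° (west) — crosses 180°.
Leg 2: +157.745° → +29.335°, shortest Δλ = -128.41° (west) — does not cross 180°.
Leg 3: +29.335° → -33.511°, shortest Δλ = -62.846° (west) — does not cross 180°.
Leg 4: -33.511° → -120.243°, shortest Δλ = -86.732° (west) — does not cross 180°.
Total crossings: 1.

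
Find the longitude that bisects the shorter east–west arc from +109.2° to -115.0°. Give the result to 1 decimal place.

Signed shortest Δλ from +109.2° to -115.0° is +135.8°.
Midpoint longitude = +109.2° + (+135.8°)/2 = +109.2° + 67.9° = +177.1°.
(The naïve average (+109.2 + -115.0)/2 = -2.9° is on the wrong side of the globe.)

+177.1°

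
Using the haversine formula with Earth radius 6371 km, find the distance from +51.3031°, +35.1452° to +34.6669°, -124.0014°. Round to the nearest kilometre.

Δλ = -124.0014 − 35.1452 = -159.1466°.
Δφ = 34.6669 − 51.3031 = -16.6362°.
a = sin²(Δφ/2) + cos φ₁ · cos φ₂ · sin²(Δλ/2) = 0.518298.
c = 2·atan2(√a, √(1−a)) = 1.60740 rad → d = 6371·c ≈ 10240.74 km.

10241 km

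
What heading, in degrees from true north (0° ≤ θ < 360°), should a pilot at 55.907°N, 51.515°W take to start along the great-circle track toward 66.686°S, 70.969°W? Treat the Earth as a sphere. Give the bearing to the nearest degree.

Δλ = -70.969 − -51.515 = -19.454°.
θ = atan2( sin Δλ · cos φ₂ , cos φ₁ · sin φ₂ − sin φ₁ · cos φ₂ · cos Δλ )
  = atan2(-0.13181, -0.82381) = -170.910° → normalised to [0°, 360°): 189.090°.

189°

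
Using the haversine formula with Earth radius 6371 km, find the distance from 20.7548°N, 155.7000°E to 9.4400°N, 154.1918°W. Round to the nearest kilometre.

Δλ = -154.1918 − 155.7000 = -309.8918°; wrapped into (−180°, 180°]: 50.1082°.
Δφ = 9.4400 − 20.7548 = -11.3148°.
a = sin²(Δφ/2) + cos φ₁ · cos φ₂ · sin²(Δλ/2) = 0.175140.
c = 2·atan2(√a, √(1−a)) = 0.86358 rad → d = 6371·c ≈ 5501.86 km.

5502 km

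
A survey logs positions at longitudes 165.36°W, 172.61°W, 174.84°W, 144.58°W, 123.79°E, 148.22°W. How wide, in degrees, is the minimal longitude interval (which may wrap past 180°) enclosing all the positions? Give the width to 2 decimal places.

Sort the longitudes: -174.84°, -172.61°, -165.36°, -148.22°, -144.58°, +123.79°.
Eastward gaps between consecutive values (wrapping around): 2.23°, 7.25°, 17.14°, 3.64°, 268.37°, 61.37°.
Largest gap = 268.37° ⇒ minimal covering band is its complement: 360° − 268.37° = 91.63°.
Band runs from +123.79° eastward to -144.58°, crossing the antimeridian.

91.63°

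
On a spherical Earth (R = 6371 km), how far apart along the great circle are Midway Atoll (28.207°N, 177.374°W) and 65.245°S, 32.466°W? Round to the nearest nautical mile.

Δλ = -32.466 − -177.374 = 144.908°.
Δφ = -65.245 − 28.207 = -93.452°.
a = sin²(Δφ/2) + cos φ₁ · cos φ₂ · sin²(Δλ/2) = 0.865580.
c = 2·atan2(√a, √(1−a)) = 2.39082 rad → d = 6371·c ≈ 15231.90 km ≈ 8224.57 nmi.

8225 nmi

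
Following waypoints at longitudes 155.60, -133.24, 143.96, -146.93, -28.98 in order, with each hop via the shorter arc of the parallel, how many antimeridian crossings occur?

3

Leg 1: +155.60° → -133.24°, shortest Δλ = 71.16° (east) — crosses 180°.
Leg 2: -133.24° → +143.96°, shortest Δλ = -82.8° (west) — crosses 180°.
Leg 3: +143.96° → -146.93°, shortest Δλ = 69.11° (east) — crosses 180°.
Leg 4: -146.93° → -28.98°, shortest Δλ = 117.95° (east) — does not cross 180°.
Total crossings: 3.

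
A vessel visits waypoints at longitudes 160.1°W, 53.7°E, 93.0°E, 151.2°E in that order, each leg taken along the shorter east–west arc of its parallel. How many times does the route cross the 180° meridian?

1

Leg 1: -160.1° → +53.7°, shortest Δλ = -146.2° (west) — crosses 180°.
Leg 2: +53.7° → +93.0°, shortest Δλ = 39.3° (east) — does not cross 180°.
Leg 3: +93.0° → +151.2°, shortest Δλ = 58.2° (east) — does not cross 180°.
Total crossings: 1.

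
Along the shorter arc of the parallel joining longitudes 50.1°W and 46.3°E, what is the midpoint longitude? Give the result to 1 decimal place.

Signed shortest Δλ from -50.1° to +46.3° is +96.4°.
Midpoint longitude = -50.1° + (+96.4°)/2 = -50.1° + 48.2° = -1.9°.

1.9°W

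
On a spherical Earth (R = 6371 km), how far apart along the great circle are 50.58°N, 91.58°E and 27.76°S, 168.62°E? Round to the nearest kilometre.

Δλ = 168.62 − 91.58 = 77.04°.
Δφ = -27.76 − 50.58 = -78.34°.
a = sin²(Δφ/2) + cos φ₁ · cos φ₂ · sin²(Δλ/2) = 0.616895.
c = 2·atan2(√a, √(1−a)) = 1.80677 rad → d = 6371·c ≈ 11510.94 km.

11511 km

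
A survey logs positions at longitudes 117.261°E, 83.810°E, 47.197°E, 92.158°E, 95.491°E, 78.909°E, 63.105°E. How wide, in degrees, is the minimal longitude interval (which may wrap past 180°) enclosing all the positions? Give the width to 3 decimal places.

Sort the longitudes: +47.197°, +63.105°, +78.909°, +83.810°, +92.158°, +95.491°, +117.261°.
Eastward gaps between consecutive values (wrapping around): 15.908°, 15.804°, 4.901°, 8.348°, 3.333°, 21.770°, 289.936°.
Largest gap = 289.936° ⇒ minimal covering band is its complement: 360° − 289.936° = 70.064°.
Band runs from +47.197° eastward to +117.261°.

70.064°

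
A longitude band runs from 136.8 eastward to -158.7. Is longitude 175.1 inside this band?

Band width going east from +136.8° to -158.7°: ((-158.7 − 136.8) mod 360) = 64.5°.
Offset of +175.1° east of the west edge: ((175.1 − 136.8) mod 360) = 38.3°.
38.3° ≤ 64.5° ⇒ inside.

Yes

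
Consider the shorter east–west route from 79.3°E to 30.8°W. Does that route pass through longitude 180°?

Signed shortest Δλ = ((-30.8 − 79.3 + 180) mod 360) − 180 = -110.1°.
Going west by 110.1° from +79.3° reaches -30.8° without touching 180°.

No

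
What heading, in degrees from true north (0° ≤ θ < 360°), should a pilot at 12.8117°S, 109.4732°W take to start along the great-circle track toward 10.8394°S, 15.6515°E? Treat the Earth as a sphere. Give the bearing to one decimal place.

111.0°

Δλ = 15.6515 − -109.4732 = 125.1247°.
θ = atan2( sin Δλ · cos φ₂ , cos φ₁ · sin φ₂ − sin φ₁ · cos φ₂ · cos Δλ )
  = atan2(0.80331, -0.30868) = 111.020° → normalised to [0°, 360°): 111.020°.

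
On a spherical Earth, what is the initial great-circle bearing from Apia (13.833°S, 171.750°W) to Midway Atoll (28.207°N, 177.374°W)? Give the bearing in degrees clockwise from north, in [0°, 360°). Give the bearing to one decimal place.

Δλ = -177.374 − -171.750 = -5.624°.
θ = atan2( sin Δλ · cos φ₂ , cos φ₁ · sin φ₂ − sin φ₁ · cos φ₂ · cos Δλ )
  = atan2(-0.08636, 0.66864) = -7.360° → normalised to [0°, 360°): 352.640°.

352.6°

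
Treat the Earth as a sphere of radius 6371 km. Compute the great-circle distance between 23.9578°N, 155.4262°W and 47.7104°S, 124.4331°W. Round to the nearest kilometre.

Δλ = -124.4331 − -155.4262 = 30.9931°.
Δφ = -47.7104 − 23.9578 = -71.6682°.
a = sin²(Δφ/2) + cos φ₁ · cos φ₂ · sin²(Δλ/2) = 0.386636.
c = 2·atan2(√a, √(1−a)) = 1.34208 rad → d = 6371·c ≈ 8550.38 km.

8550 km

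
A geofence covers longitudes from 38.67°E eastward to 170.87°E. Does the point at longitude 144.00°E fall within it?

Band width going east from +38.67° to +170.87°: ((170.87 − 38.67) mod 360) = 132.20°.
Offset of +144.00° east of the west edge: ((144.00 − 38.67) mod 360) = 105.33°.
105.33° ≤ 132.20° ⇒ inside.

Yes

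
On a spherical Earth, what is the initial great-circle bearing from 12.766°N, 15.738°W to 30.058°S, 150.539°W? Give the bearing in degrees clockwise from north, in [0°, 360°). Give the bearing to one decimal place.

Δλ = -150.539 − -15.738 = -134.801°.
θ = atan2( sin Δλ · cos φ₂ , cos φ₁ · sin φ₂ − sin φ₁ · cos φ₂ · cos Δλ )
  = atan2(-0.61414, -0.35373) = -119.941° → normalised to [0°, 360°): 240.059°.

240.1°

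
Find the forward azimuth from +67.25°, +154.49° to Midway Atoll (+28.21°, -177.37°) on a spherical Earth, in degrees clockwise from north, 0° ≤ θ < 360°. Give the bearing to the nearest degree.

Δλ = -177.37 − 154.49 = -331.86°; wrapped into (−180°, 180°]: 28.14°.
θ = atan2( sin Δλ · cos φ₂ , cos φ₁ · sin φ₂ − sin φ₁ · cos φ₂ · cos Δλ )
  = atan2(0.41561, -0.53380) = 142.096° → normalised to [0°, 360°): 142.096°.

142°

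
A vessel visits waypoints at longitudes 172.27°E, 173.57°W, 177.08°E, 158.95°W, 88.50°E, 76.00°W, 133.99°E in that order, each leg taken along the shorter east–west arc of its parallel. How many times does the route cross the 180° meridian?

5

Leg 1: +172.27° → -173.57°, shortest Δλ = 14.16° (east) — crosses 180°.
Leg 2: -173.57° → +177.08°, shortest Δλ = -9.35° (west) — crosses 180°.
Leg 3: +177.08° → -158.95°, shortest Δλ = 23.97° (east) — crosses 180°.
Leg 4: -158.95° → +88.50°, shortest Δλ = -112.55° (west) — crosses 180°.
Leg 5: +88.50° → -76.00°, shortest Δλ = -164.5° (west) — does not cross 180°.
Leg 6: -76.00° → +133.99°, shortest Δλ = -150.01° (west) — crosses 180°.
Total crossings: 5.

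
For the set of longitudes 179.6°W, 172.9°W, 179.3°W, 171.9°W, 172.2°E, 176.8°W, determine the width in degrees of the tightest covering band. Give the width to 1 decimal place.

Sort the longitudes: -179.6°, -179.3°, -176.8°, -172.9°, -171.9°, +172.2°.
Eastward gaps between consecutive values (wrapping around): 0.3°, 2.5°, 3.9°, 1.0°, 344.1°, 8.2°.
Largest gap = 344.1° ⇒ minimal covering band is its complement: 360° − 344.1° = 15.9°.
Band runs from +172.2° eastward to -171.9°, crossing the antimeridian.

15.9°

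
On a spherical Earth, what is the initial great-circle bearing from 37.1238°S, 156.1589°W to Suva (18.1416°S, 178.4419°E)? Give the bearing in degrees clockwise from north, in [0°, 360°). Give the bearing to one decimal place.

Δλ = 178.4419 − -156.1589 = 334.6008°; wrapped into (−180°, 180°]: -25.3992°.
θ = atan2( sin Δλ · cos φ₂ , cos φ₁ · sin φ₂ − sin φ₁ · cos φ₂ · cos Δλ )
  = atan2(-0.40760, 0.26984) = -56.495° → normalised to [0°, 360°): 303.505°.

303.5°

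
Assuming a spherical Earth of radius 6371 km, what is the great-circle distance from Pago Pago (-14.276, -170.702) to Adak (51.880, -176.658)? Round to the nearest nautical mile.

3984 nmi

Δλ = -176.658 − -170.702 = -5.956°.
Δφ = 51.880 − -14.276 = 66.156°.
a = sin²(Δφ/2) + cos φ₁ · cos φ₂ · sin²(Δλ/2) = 0.299491.
c = 2·atan2(√a, √(1−a)) = 1.15817 rad → d = 6371·c ≈ 7378.69 km ≈ 3984.17 nmi.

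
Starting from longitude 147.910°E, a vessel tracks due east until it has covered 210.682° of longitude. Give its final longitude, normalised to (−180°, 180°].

Start at +147.910°; shift +210.682° → +358.592°.
+358.592° lies outside (−180°, 180°]; subtract 360° → -1.408°.

1.408°W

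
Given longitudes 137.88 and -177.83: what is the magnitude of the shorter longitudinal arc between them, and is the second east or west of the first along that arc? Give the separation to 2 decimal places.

Raw difference: -177.83 − 137.88 = -315.71°.
Normalise into (−180°, 180°]: -315.71° + 360° = 44.29°.
Positive ⇒ the second point lies to the east; separation 44.29°.

44.29° east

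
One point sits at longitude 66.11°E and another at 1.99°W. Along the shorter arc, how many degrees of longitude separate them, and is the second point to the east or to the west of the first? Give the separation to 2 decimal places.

Raw difference: -1.99 − 66.11 = -68.1°.
Normalise into (−180°, 180°]: -68.1° stays -68.1°.
Negative ⇒ the second point lies to the west; separation 68.10°.

68.10° west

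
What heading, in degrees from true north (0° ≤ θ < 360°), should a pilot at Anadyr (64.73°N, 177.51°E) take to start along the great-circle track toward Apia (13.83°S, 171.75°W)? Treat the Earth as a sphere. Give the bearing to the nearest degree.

169°

Δλ = -171.75 − 177.51 = -349.26°; wrapped into (−180°, 180°]: 10.74°.
θ = atan2( sin Δλ · cos φ₂ , cos φ₁ · sin φ₂ − sin φ₁ · cos φ₂ · cos Δλ )
  = atan2(0.18095, -0.96475) = 169.377° → normalised to [0°, 360°): 169.377°.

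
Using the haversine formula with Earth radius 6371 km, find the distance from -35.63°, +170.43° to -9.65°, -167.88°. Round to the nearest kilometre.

Δλ = -167.88 − 170.43 = -338.31°; wrapped into (−180°, 180°]: 21.69°.
Δφ = -9.65 − -35.63 = 25.98°.
a = sin²(Δφ/2) + cos φ₁ · cos φ₂ · sin²(Δλ/2) = 0.078893.
c = 2·atan2(√a, √(1−a)) = 0.56942 rad → d = 6371·c ≈ 3627.78 km.

3628 km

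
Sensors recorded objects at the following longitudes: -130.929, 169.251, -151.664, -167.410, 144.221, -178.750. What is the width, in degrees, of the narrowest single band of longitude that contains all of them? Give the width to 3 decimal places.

84.850°

Sort the longitudes: -178.750°, -167.410°, -151.664°, -130.929°, +144.221°, +169.251°.
Eastward gaps between consecutive values (wrapping around): 11.340°, 15.746°, 20.735°, 275.150°, 25.030°, 11.999°.
Largest gap = 275.150° ⇒ minimal covering band is its complement: 360° − 275.150° = 84.850°.
Band runs from +144.221° eastward to -130.929°, crossing the antimeridian.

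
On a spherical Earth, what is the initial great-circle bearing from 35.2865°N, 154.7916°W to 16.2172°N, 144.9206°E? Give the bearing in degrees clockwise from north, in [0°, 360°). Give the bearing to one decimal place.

Δλ = 144.9206 − -154.7916 = 299.7122°; wrapped into (−180°, 180°]: -60.2878°.
θ = atan2( sin Δλ · cos φ₂ , cos φ₁ · sin φ₂ − sin φ₁ · cos φ₂ · cos Δλ )
  = atan2(-0.83397, -0.04696) = -93.223° → normalised to [0°, 360°): 266.777°.

266.8°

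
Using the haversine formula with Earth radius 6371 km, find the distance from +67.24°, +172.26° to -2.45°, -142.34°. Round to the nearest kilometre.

Δλ = -142.34 − 172.26 = -314.60°; wrapped into (−180°, 180°]: 45.40°.
Δφ = -2.45 − 67.24 = -69.69°.
a = sin²(Δφ/2) + cos φ₁ · cos φ₂ · sin²(Δλ/2) = 0.384012.
c = 2·atan2(√a, √(1−a)) = 1.33669 rad → d = 6371·c ≈ 8516.04 km.

8516 km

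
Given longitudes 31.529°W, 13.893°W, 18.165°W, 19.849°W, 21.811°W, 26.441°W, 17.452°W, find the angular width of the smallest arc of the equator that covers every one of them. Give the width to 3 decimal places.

Sort the longitudes: -31.529°, -26.441°, -21.811°, -19.849°, -18.165°, -17.452°, -13.893°.
Eastward gaps between consecutive values (wrapping around): 5.088°, 4.630°, 1.962°, 1.684°, 0.713°, 3.559°, 342.364°.
Largest gap = 342.364° ⇒ minimal covering band is its complement: 360° − 342.364° = 17.636°.
Band runs from -31.529° eastward to -13.893°.

17.636°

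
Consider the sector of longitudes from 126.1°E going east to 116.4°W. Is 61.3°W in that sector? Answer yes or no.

Band width going east from +126.1° to -116.4°: ((-116.4 − 126.1) mod 360) = 117.5°.
Offset of -61.3° east of the west edge: ((-61.3 − 126.1) mod 360) = 172.6°.
172.6° > 117.5° ⇒ outside.

No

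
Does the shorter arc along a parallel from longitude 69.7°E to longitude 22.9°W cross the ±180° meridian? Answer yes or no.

Signed shortest Δλ = ((-22.9 − 69.7 + 180) mod 360) − 180 = -92.6°.
Going west by 92.6° from +69.7° reaches -22.9° without touching 180°.

No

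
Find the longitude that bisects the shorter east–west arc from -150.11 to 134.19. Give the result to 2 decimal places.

Signed shortest Δλ from -150.11° to +134.19° is -75.70°.
Midpoint longitude = -150.11° + (-75.70°)/2 = -150.11° − 37.85° = -187.96°.
Normalise into (−180°, 180°]: +172.04°.
(The naïve average (-150.11 + +134.19)/2 = -7.96° is on the wrong side of the globe.)

+172.04°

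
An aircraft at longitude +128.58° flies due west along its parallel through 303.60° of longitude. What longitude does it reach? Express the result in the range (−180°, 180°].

Start at +128.58°; shift −303.60° → -175.02°.
-175.02° already lies in (−180°, 180°].

-175.02°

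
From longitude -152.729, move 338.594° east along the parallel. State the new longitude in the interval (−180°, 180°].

Start at -152.729°; shift +338.594° → +185.865°.
+185.865° lies outside (−180°, 180°]; subtract 360° → -174.135°.

-174.135°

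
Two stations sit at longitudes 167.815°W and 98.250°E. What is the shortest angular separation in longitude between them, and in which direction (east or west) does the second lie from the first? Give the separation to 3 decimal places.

93.935° west

Raw difference: 98.250 − -167.815 = 266.065°.
Normalise into (−180°, 180°]: 266.065° − 360° = -93.935°.
Negative ⇒ the second point lies to the west; separation 93.935°.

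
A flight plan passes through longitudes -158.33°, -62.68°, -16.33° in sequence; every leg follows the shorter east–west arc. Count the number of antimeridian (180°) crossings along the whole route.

Leg 1: -158.33° → -62.68°, shortest Δλ = 95.65° (east) — does not cross 180°.
Leg 2: -62.68° → -16.33°, shortest Δλ = 46.35° (east) — does not cross 180°.
Total crossings: 0.

0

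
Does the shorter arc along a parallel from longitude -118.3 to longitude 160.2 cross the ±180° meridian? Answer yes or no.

Yes

Naïve |160.2 − -118.3| = 278.5° > 180°, so the shorter arc goes the other way round — across 180°.
Signed shortest Δλ = ((160.2 − -118.3 + 180) mod 360) − 180 = -81.5°.
Going west by 81.5° from -118.3° passes through 180° before reaching +160.2°.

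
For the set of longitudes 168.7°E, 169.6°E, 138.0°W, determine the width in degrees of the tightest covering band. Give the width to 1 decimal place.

Sort the longitudes: -138.0°, +168.7°, +169.6°.
Eastward gaps between consecutive values (wrapping around): 306.7°, 0.9°, 52.4°.
Largest gap = 306.7° ⇒ minimal covering band is its complement: 360° − 306.7° = 53.3°.
Band runs from +168.7° eastward to -138.0°, crossing the antimeridian.

53.3°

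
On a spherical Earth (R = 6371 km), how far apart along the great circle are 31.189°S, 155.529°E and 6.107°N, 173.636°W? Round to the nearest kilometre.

Δλ = -173.636 − 155.529 = -329.165°; wrapped into (−180°, 180°]: 30.835°.
Δφ = 6.107 − -31.189 = 37.296°.
a = sin²(Δφ/2) + cos φ₁ · cos φ₂ · sin²(Δλ/2) = 0.162360.
c = 2·atan2(√a, √(1−a)) = 0.82945 rad → d = 6371·c ≈ 5284.44 km.

5284 km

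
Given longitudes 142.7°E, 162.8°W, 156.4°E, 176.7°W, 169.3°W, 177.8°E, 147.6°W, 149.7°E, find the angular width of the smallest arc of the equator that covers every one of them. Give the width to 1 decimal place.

Sort the longitudes: -176.7°, -169.3°, -162.8°, -147.6°, +142.7°, +149.7°, +156.4°, +177.8°.
Eastward gaps between consecutive values (wrapping around): 7.4°, 6.5°, 15.2°, 290.3°, 7.0°, 6.7°, 21.4°, 5.5°.
Largest gap = 290.3° ⇒ minimal covering band is its complement: 360° − 290.3° = 69.7°.
Band runs from +142.7° eastward to -147.6°, crossing the antimeridian.

69.7°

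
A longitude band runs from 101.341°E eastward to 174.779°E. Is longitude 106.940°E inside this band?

Band width going east from +101.341° to +174.779°: ((174.779 − 101.341) mod 360) = 73.438°.
Offset of +106.940° east of the west edge: ((106.940 − 101.341) mod 360) = 5.599°.
5.599° ≤ 73.438° ⇒ inside.

Yes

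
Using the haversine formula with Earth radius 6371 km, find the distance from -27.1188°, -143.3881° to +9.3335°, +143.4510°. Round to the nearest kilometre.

8851 km

Δλ = 143.4510 − -143.3881 = 286.8391°; wrapped into (−180°, 180°]: -73.1609°.
Δφ = 9.3335 − -27.1188 = 36.4523°.
a = sin²(Δφ/2) + cos φ₁ · cos φ₂ · sin²(Δλ/2) = 0.409752.
c = 2·atan2(√a, √(1−a)) = 1.38931 rad → d = 6371·c ≈ 8851.26 km.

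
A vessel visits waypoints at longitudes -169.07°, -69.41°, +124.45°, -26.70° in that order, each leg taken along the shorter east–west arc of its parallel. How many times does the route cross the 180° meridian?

1

Leg 1: -169.07° → -69.41°, shortest Δλ = 99.66° (east) — does not cross 180°.
Leg 2: -69.41° → +124.45°, shortest Δλ = -166.14° (west) — crosses 180°.
Leg 3: +124.45° → -26.70°, shortest Δλ = -151.15° (west) — does not cross 180°.
Total crossings: 1.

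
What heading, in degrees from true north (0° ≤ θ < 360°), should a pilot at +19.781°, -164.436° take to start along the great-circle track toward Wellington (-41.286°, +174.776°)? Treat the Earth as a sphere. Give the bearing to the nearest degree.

Δλ = 174.776 − -164.436 = 339.212°; wrapped into (−180°, 180°]: -20.788°.
θ = atan2( sin Δλ · cos φ₂ , cos φ₁ · sin φ₂ − sin φ₁ · cos φ₂ · cos Δλ )
  = atan2(-0.26669, -0.85863) = -162.745° → normalised to [0°, 360°): 197.255°.

197°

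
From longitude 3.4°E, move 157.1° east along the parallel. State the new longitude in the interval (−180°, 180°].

160.5°E

Start at +3.4°; shift +157.1° → +160.5°.
+160.5° already lies in (−180°, 180°].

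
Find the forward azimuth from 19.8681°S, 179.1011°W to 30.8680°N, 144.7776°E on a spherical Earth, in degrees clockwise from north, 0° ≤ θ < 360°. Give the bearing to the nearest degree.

325°

Δλ = 144.7776 − -179.1011 = 323.8787°; wrapped into (−180°, 180°]: -36.1213°.
θ = atan2( sin Δλ · cos φ₂ , cos φ₁ · sin φ₂ − sin φ₁ · cos φ₂ · cos Δλ )
  = atan2(-0.50600, 0.71816) = -35.167° → normalised to [0°, 360°): 324.833°.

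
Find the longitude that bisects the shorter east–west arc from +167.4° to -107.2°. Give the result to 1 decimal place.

Signed shortest Δλ from +167.4° to -107.2° is +85.4°.
Midpoint longitude = +167.4° + (+85.4°)/2 = +167.4° + 42.7° = +210.1°.
Normalise into (−180°, 180°]: -149.9°.
(The naïve average (+167.4 + -107.2)/2 = 30.1° is on the wrong side of the globe.)

-149.9°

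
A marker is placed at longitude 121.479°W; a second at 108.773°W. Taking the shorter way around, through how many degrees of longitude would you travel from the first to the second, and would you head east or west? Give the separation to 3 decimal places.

12.706° east

Raw difference: -108.773 − -121.479 = 12.706°.
Normalise into (−180°, 180°]: 12.706° stays 12.706°.
Positive ⇒ the second point lies to the east; separation 12.706°.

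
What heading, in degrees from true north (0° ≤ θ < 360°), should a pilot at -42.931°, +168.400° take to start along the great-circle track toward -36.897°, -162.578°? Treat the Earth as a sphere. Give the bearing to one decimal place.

Δλ = -162.578 − 168.400 = -330.978°; wrapped into (−180°, 180°]: 29.022°.
θ = atan2( sin Δλ · cos φ₂ , cos φ₁ · sin φ₂ − sin φ₁ · cos φ₂ · cos Δλ )
  = atan2(0.38798, 0.03672) = 84.593° → normalised to [0°, 360°): 84.593°.

84.6°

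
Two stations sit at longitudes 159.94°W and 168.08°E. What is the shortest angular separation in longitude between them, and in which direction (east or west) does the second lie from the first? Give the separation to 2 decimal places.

31.98° west

Raw difference: 168.08 − -159.94 = 328.02°.
Normalise into (−180°, 180°]: 328.02° − 360° = -31.98°.
Negative ⇒ the second point lies to the west; separation 31.98°.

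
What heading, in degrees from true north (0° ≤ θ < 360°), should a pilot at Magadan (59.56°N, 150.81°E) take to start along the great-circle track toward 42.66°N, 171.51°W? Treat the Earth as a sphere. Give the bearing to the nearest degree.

Δλ = -171.51 − 150.81 = -322.32°; wrapped into (−180°, 180°]: 37.68°.
θ = atan2( sin Δλ · cos φ₂ , cos φ₁ · sin φ₂ − sin φ₁ · cos φ₂ · cos Δλ )
  = atan2(0.44951, -0.15847) = 109.420° → normalised to [0°, 360°): 109.420°.

109°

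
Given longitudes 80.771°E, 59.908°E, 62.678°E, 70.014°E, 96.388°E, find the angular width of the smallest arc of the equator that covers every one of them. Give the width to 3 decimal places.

36.480°

Sort the longitudes: +59.908°, +62.678°, +70.014°, +80.771°, +96.388°.
Eastward gaps between consecutive values (wrapping around): 2.770°, 7.336°, 10.757°, 15.617°, 323.520°.
Largest gap = 323.520° ⇒ minimal covering band is its complement: 360° − 323.520° = 36.480°.
Band runs from +59.908° eastward to +96.388°.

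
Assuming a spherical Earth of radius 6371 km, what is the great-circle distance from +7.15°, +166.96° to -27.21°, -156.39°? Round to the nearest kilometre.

5491 km

Δλ = -156.39 − 166.96 = -323.35°; wrapped into (−180°, 180°]: 36.65°.
Δφ = -27.21 − 7.15 = -34.36°.
a = sin²(Δφ/2) + cos φ₁ · cos φ₂ · sin²(Δλ/2) = 0.174475.
c = 2·atan2(√a, √(1−a)) = 0.86183 rad → d = 6371·c ≈ 5490.71 km.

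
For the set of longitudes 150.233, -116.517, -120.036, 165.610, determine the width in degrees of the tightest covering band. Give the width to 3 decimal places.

93.250°

Sort the longitudes: -120.036°, -116.517°, +150.233°, +165.610°.
Eastward gaps between consecutive values (wrapping around): 3.519°, 266.750°, 15.377°, 74.354°.
Largest gap = 266.750° ⇒ minimal covering band is its complement: 360° − 266.750° = 93.250°.
Band runs from +150.233° eastward to -116.517°, crossing the antimeridian.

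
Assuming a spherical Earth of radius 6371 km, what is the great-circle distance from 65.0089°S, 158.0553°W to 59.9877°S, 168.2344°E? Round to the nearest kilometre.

Δλ = 168.2344 − -158.0553 = 326.2897°; wrapped into (−180°, 180°]: -33.7103°.
Δφ = -59.9877 − -65.0089 = 5.0212°.
a = sin²(Δφ/2) + cos φ₁ · cos φ₂ · sin²(Δλ/2) = 0.019685.
c = 2·atan2(√a, √(1−a)) = 0.28153 rad → d = 6371·c ≈ 1793.65 km.

1794 km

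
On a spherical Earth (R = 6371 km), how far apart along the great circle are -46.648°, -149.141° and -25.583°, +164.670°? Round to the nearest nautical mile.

2524 nmi

Δλ = 164.670 − -149.141 = 313.811°; wrapped into (−180°, 180°]: -46.189°.
Δφ = -25.583 − -46.648 = 21.065°.
a = sin²(Δφ/2) + cos φ₁ · cos φ₂ · sin²(Δλ/2) = 0.128679.
c = 2·atan2(√a, √(1−a)) = 0.73379 rad → d = 6371·c ≈ 4674.98 km ≈ 2524.29 nmi.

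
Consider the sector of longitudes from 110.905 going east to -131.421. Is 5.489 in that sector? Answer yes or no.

Band width going east from +110.905° to -131.421°: ((-131.421 − 110.905) mod 360) = 117.674°.
Offset of +5.489° east of the west edge: ((5.489 − 110.905) mod 360) = 254.584°.
254.584° > 117.674° ⇒ outside.

No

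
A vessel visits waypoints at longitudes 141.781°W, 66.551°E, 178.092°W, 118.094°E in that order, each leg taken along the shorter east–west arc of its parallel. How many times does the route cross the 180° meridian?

3

Leg 1: -141.781° → +66.551°, shortest Δλ = -151.668° (west) — crosses 180°.
Leg 2: +66.551° → -178.092°, shortest Δλ = 115.357° (east) — crosses 180°.
Leg 3: -178.092° → +118.094°, shortest Δλ = -63.814° (west) — crosses 180°.
Total crossings: 3.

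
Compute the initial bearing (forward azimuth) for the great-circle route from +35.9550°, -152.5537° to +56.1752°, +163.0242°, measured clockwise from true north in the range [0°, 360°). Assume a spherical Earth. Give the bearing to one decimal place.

318.4°

Δλ = 163.0242 − -152.5537 = 315.5779°; wrapped into (−180°, 180°]: -44.4221°.
θ = atan2( sin Δλ · cos φ₂ , cos φ₁ · sin φ₂ − sin φ₁ · cos φ₂ · cos Δλ )
  = atan2(-0.38962, 0.43904) = -41.587° → normalised to [0°, 360°): 318.413°.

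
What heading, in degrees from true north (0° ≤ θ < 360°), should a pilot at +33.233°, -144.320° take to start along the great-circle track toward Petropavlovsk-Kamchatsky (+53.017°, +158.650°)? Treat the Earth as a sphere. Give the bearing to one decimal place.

314.1°

Δλ = 158.650 − -144.320 = 302.970°; wrapped into (−180°, 180°]: -57.030°.
θ = atan2( sin Δλ · cos φ₂ , cos φ₁ · sin φ₂ − sin φ₁ · cos φ₂ · cos Δλ )
  = atan2(-0.50470, 0.48875) = -45.920° → normalised to [0°, 360°): 314.080°.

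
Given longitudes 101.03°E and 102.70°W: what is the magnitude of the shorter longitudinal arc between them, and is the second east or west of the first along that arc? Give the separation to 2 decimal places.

156.27° east

Raw difference: -102.70 − 101.03 = -203.73°.
Normalise into (−180°, 180°]: -203.73° + 360° = 156.27°.
Positive ⇒ the second point lies to the east; separation 156.27°.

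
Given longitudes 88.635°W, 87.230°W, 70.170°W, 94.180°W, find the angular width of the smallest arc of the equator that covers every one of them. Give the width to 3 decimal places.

Sort the longitudes: -94.180°, -88.635°, -87.230°, -70.170°.
Eastward gaps between consecutive values (wrapping around): 5.545°, 1.405°, 17.060°, 335.990°.
Largest gap = 335.990° ⇒ minimal covering band is its complement: 360° − 335.990° = 24.010°.
Band runs from -94.180° eastward to -70.170°.

24.010°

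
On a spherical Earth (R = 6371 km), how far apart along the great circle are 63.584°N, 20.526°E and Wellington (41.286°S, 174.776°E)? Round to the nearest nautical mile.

Δλ = 174.776 − 20.526 = 154.250°.
Δφ = -41.286 − 63.584 = -104.870°.
a = sin²(Δφ/2) + cos φ₁ · cos φ₂ · sin²(Δλ/2) = 0.946013.
c = 2·atan2(√a, √(1−a)) = 2.67261 rad → d = 6371·c ≈ 17027.17 km ≈ 9193.94 nmi.

9194 nmi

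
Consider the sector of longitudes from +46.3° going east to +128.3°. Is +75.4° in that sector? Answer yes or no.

Band width going east from +46.3° to +128.3°: ((128.3 − 46.3) mod 360) = 82.0°.
Offset of +75.4° east of the west edge: ((75.4 − 46.3) mod 360) = 29.1°.
29.1° ≤ 82.0° ⇒ inside.

Yes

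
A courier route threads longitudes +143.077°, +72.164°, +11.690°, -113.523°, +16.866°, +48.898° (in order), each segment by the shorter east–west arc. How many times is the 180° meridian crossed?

Leg 1: +143.077° → +72.164°, shortest Δλ = -70.913° (west) — does not cross 180°.
Leg 2: +72.164° → +11.690°, shortest Δλ = -60.474° (west) — does not cross 180°.
Leg 3: +11.690° → -113.523°, shortest Δλ = -125.213° (west) — does not cross 180°.
Leg 4: -113.523° → +16.866°, shortest Δλ = 130.389° (east) — does not cross 180°.
Leg 5: +16.866° → +48.898°, shortest Δλ = 32.032° (east) — does not cross 180°.
Total crossings: 0.

0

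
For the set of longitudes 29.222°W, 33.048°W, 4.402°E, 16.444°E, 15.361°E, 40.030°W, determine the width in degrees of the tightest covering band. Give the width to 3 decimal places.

Sort the longitudes: -40.030°, -33.048°, -29.222°, +4.402°, +15.361°, +16.444°.
Eastward gaps between consecutive values (wrapping around): 6.982°, 3.826°, 33.624°, 10.959°, 1.083°, 303.526°.
Largest gap = 303.526° ⇒ minimal covering band is its complement: 360° − 303.526° = 56.474°.
Band runs from -40.030° eastward to +16.444°.

56.474°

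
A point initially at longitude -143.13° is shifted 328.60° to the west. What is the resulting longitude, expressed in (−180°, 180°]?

-111.73°

Start at -143.13°; shift −328.60° → -471.73°.
-471.73° lies outside (−180°, 180°]; add 360° → -111.73°.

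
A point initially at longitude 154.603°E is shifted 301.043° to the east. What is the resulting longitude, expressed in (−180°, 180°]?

Start at +154.603°; shift +301.043° → +455.646°.
+455.646° lies outside (−180°, 180°]; subtract 360° → +95.646°.

95.646°E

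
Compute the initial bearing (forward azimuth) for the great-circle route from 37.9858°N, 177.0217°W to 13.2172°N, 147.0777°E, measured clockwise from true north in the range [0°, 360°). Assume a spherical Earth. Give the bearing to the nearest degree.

242°

Δλ = 147.0777 − -177.0217 = 324.0994°; wrapped into (−180°, 180°]: -35.9006°.
θ = atan2( sin Δλ · cos φ₂ , cos φ₁ · sin φ₂ − sin φ₁ · cos φ₂ · cos Δλ )
  = atan2(-0.57085, -0.30513) = -118.126° → normalised to [0°, 360°): 241.874°.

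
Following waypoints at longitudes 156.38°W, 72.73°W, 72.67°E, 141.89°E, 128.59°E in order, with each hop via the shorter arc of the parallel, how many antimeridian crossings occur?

Leg 1: -156.38° → -72.73°, shortest Δλ = 83.65° (east) — does not cross 180°.
Leg 2: -72.73° → +72.67°, shortest Δλ = 145.4° (east) — does not cross 180°.
Leg 3: +72.67° → +141.89°, shortest Δλ = 69.22° (east) — does not cross 180°.
Leg 4: +141.89° → +128.59°, shortest Δλ = -13.3° (west) — does not cross 180°.
Total crossings: 0.

0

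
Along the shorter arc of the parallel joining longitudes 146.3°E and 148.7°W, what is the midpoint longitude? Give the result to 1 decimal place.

178.8°E

Signed shortest Δλ from +146.3° to -148.7° is +65.0°.
Midpoint longitude = +146.3° + (+65.0°)/2 = +146.3° + 32.5° = +178.8°.
(The naïve average (+146.3 + -148.7)/2 = -1.2° is on the wrong side of the globe.)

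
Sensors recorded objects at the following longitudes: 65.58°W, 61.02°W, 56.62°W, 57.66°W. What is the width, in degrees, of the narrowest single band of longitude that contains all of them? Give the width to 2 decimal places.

8.96°

Sort the longitudes: -65.58°, -61.02°, -57.66°, -56.62°.
Eastward gaps between consecutive values (wrapping around): 4.56°, 3.36°, 1.04°, 351.04°.
Largest gap = 351.04° ⇒ minimal covering band is its complement: 360° − 351.04° = 8.96°.
Band runs from -65.58° eastward to -56.62°.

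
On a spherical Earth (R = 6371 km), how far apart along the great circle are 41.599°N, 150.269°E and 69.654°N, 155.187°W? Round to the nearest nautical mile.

Δλ = -155.187 − 150.269 = -305.456°; wrapped into (−180°, 180°]: 54.544°.
Δφ = 69.654 − 41.599 = 28.055°.
a = sin²(Δφ/2) + cos φ₁ · cos φ₂ · sin²(Δλ/2) = 0.113343.
c = 2·atan2(√a, √(1−a)) = 0.68674 rad → d = 6371·c ≈ 4375.24 km ≈ 2362.44 nmi.

2362 nmi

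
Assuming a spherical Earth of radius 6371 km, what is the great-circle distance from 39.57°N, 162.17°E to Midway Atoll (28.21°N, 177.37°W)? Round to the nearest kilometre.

2263 km

Δλ = -177.37 − 162.17 = -339.54°; wrapped into (−180°, 180°]: 20.46°.
Δφ = 28.21 − 39.57 = -11.36°.
a = sin²(Δφ/2) + cos φ₁ · cos φ₂ · sin²(Δλ/2) = 0.031221.
c = 2·atan2(√a, √(1−a)) = 0.35526 rad → d = 6371·c ≈ 2263.34 km.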